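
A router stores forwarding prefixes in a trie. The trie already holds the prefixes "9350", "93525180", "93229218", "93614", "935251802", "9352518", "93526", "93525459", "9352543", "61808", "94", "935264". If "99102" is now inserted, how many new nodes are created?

4

"9" is already a path in the trie; the remaining "9102" must be added.
New nodes needed: |"99102"| − 1 = 5 − 1 = 4.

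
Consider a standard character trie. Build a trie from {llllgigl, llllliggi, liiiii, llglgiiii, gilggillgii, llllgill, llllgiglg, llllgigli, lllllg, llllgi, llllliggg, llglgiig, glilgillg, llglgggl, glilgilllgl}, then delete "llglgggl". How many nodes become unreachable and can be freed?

3

After clearing the end-marker at "llglgggl", prune upward until reaching a node still needed by another word.
The suffix "ggl" (3 nodes) is used only by "llglgggl"; the node for "llglg" still has the child "i", so pruning stops there.
Nodes removed: 3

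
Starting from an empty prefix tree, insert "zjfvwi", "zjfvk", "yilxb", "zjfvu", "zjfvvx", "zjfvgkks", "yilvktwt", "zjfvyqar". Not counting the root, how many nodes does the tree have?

28

Trie structure (* marks end of a word):
(root)
├─ y
│  └─ i
│     └─ l
│        ├─ v
│        │  └─ k
│        │     └─ t
│        │        └─ w
│        │           └─ t *
│        └─ x
│           └─ b *
└─ z
   └─ j
      └─ f
         └─ v
            ├─ g
            │  └─ k
            │     └─ k
            │        └─ s *
            ├─ k *
            ├─ u *
            ├─ v
            │  └─ x *
            ├─ w
            │  └─ i *
            └─ y
               └─ q
                  └─ a
                     └─ r *
Counting every labelled node above: 28.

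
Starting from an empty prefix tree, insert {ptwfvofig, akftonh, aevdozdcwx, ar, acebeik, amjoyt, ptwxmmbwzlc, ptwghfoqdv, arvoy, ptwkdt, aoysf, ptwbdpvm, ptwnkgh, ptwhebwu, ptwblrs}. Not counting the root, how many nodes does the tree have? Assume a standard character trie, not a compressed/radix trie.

Count nodes per top-level branch (shared prefixes stored once):
  'a'-branch (acebeik, aevdozdcwx, akftonh, amjoyt, aoysf, ar, arvoy): 35 nodes
  'p'-branch (ptwbdpvm, ptwblrs, ptwfvofig, ptwghfoqdv, ptwhebwu, ptwkdt, ptwnkgh, ptwxmmbwzlc): 44 nodes
Sum: 79

79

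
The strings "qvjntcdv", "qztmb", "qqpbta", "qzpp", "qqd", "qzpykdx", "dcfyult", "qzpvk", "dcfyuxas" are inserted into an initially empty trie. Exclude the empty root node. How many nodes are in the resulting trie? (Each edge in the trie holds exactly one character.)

Insert word by word; a character creates a node only if that edge doesn't already exist:
  "qvjntcdv" → 8 new (q, v, j, n, t, c, d, v)
  "qztmb" → prefix "q" already present; 4 new (z, t, m, b)
  "qqpbta" → prefix "q" already present; 5 new (q, p, b, t, a)
  "qzpp" → prefix "qz" already present; 2 new (p, p)
  "qqd" → prefix "qq" already present; 1 new (d)
  "qzpykdx" → prefix "qzp" already present; 4 new (y, k, d, x)
  "dcfyult" → 7 new (d, c, f, y, u, l, t)
  "qzpvk" → prefix "qzp" already present; 2 new (v, k)
  "dcfyuxas" → prefix "dcfyu" already present; 3 new (x, a, s)
Total nodes = 8 + 4 + 5 + 2 + 1 + 4 + 7 + 2 + 3 = 36

36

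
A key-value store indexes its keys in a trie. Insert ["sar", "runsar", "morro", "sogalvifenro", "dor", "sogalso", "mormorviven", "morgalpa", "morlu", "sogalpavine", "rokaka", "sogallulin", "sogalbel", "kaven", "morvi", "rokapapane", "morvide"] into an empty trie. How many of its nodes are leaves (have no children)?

16

Leaves are exactly the stored words that no other stored word extends.
Those words: "dor", "kaven", "morgalpa", "morlu", "mormorviven", "morro", "morvide", "rokaka", "rokapapane", "runsar", "sar", "sogalbel", "sogallulin", "sogalpavine", "sogalso", "sogalvifenro"
Leaf count: 16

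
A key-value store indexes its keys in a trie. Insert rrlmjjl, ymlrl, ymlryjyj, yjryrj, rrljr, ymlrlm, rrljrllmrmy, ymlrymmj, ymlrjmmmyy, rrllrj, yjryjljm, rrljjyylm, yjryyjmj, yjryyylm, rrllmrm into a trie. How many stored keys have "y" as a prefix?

9

Walk to "y"; the words in its subtree are exactly those with that prefix.
Words under "y": yjryjljm, yjryrj, yjryyjmj, yjryyylm, ymlrjmmmyy, ymlrl, ymlrlm, ymlryjyj, ymlrymmj
Count: 9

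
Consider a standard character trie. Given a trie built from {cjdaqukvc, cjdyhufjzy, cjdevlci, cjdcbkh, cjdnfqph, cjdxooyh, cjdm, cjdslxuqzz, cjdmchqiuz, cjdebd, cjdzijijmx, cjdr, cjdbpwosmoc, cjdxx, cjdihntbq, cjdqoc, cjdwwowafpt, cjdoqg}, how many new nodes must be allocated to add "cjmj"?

Walking "cjmj" from the root, the first 2 characters ("cj") follow existing edges; "m" is the first miss.
So 4 − 2 = 2 new nodes.

2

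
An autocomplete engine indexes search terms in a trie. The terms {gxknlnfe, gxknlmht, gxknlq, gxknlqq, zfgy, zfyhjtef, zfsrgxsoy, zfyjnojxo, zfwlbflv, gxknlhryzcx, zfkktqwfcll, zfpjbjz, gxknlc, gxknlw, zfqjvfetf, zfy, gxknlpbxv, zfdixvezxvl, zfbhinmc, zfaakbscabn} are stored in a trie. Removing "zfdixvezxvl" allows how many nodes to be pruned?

9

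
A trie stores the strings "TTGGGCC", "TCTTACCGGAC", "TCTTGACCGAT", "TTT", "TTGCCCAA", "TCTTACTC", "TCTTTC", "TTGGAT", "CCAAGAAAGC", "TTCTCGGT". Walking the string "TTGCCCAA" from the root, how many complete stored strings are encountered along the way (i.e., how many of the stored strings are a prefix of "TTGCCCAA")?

1

Traverse "TTGCCCAA" character by character; count nodes along the way that are marked as word ends.
Prefixes of the query that are stored words: "TTGCCCAA"
Count: 1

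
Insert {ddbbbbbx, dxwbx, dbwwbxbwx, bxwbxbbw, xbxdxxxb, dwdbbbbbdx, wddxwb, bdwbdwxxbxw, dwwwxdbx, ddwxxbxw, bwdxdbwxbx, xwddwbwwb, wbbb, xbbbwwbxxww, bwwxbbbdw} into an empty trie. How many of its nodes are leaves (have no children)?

Leaves are exactly the stored words that no other stored word extends.
Those words: "bdwbdwxxbxw", "bwdxdbwxbx", "bwwxbbbdw", "bxwbxbbw", "dbwwbxbwx", "ddbbbbbx", "ddwxxbxw", "dwdbbbbbdx", "dwwwxdbx", "dxwbx", "wbbb", "wddxwb", "xbbbwwbxxww", "xbxdxxxb", "xwddwbwwb"
Leaf count: 15

15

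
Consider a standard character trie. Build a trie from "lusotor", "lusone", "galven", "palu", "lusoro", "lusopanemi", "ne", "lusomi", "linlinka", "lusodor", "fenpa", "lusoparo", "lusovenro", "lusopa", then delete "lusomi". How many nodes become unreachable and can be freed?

After clearing the end-marker at "lusomi", prune upward until reaching a node still needed by another word.
The suffix "mi" (2 nodes) is used only by "lusomi"; the node for "luso" still has the child "t", so pruning stops there.
Nodes removed: 2

2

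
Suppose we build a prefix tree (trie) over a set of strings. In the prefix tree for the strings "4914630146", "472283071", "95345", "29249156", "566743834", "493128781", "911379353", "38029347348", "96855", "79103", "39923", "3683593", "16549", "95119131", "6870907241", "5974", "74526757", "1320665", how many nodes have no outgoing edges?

18

Leaves are exactly the stored words that no other stored word extends.
Those words: "1320665", "16549", "29249156", "3683593", "38029347348", "39923", "472283071", "4914630146", "493128781", "566743834", "5974", "6870907241", "74526757", "79103", "911379353", "95119131", "95345", "96855"
Leaf count: 18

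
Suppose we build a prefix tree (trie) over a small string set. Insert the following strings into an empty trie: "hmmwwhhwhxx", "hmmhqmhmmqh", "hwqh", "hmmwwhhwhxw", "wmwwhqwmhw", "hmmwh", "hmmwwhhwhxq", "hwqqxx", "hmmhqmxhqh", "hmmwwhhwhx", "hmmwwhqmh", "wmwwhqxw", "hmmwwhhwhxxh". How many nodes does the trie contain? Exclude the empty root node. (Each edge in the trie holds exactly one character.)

Count nodes per top-level branch (shared prefixes stored once):
  'h'-branch (hmmhqmhmmqh, hmmhqmxhqh, hmmwh, hmmwwhhwhx, hmmwwhhwhxq, hmmwwhhwhxw, hmmwwhhwhxx, hmmwwhhwhxxh, hmmwwhqmh, hwqh, hwqqxx): 36 nodes
  'w'-branch (wmwwhqwmhw, wmwwhqxw): 12 nodes
Sum: 48

48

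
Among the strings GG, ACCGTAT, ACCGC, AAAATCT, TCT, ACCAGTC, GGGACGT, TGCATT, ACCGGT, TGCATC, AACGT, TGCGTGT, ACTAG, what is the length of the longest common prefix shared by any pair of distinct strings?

5

Look for the deepest trie node that still has at least two words in its subtree.
"TGCATC" and "TGCATT" agree on "TGCAT" (5 characters) before diverging; nothing deeper is shared.
Longest shared-prefix length: 5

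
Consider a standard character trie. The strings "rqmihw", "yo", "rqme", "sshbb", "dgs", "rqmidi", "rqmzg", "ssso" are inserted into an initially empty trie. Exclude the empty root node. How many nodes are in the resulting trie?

23

Trie structure (* marks end of a word):
(root)
├─ d
│  └─ g
│     └─ s *
├─ r
│  └─ q
│     └─ m
│        ├─ e *
│        ├─ i
│        │  ├─ d
│        │  │  └─ i *
│        │  └─ h
│        │     └─ w *
│        └─ z
│           └─ g *
├─ s
│  └─ s
│     ├─ h
│     │  └─ b
│     │     └─ b *
│     └─ s
│        └─ o *
└─ y
   └─ o *
Counting every labelled node above: 23.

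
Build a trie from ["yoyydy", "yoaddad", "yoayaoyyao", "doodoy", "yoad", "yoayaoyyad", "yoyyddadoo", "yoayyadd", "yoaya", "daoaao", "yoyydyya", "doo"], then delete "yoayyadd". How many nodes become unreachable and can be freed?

After clearing the end-marker at "yoayyadd", prune upward until reaching a node still needed by another word.
The suffix "yadd" (4 nodes) is used only by "yoayyadd"; the node for "yoay" still has the child "a", so pruning stops there.
Nodes removed: 4

4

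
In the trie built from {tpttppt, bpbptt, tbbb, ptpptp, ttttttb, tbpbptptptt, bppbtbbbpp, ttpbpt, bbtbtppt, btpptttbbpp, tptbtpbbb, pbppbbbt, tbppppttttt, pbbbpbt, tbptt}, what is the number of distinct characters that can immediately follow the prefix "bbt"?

1

Follow the path "bbt" to its node, then look at its outgoing edges.
Characters that immediately follow "bbt" among the stored strings: {b}.
That node has 1 child edge.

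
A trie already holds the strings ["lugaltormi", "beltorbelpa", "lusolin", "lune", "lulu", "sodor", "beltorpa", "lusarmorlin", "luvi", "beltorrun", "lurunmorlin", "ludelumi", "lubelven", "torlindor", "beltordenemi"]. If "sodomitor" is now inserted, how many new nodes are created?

"sodo" is already a path in the trie; the remaining "mitor" must be added.
Each of the 5 remaining characters creates one node.

5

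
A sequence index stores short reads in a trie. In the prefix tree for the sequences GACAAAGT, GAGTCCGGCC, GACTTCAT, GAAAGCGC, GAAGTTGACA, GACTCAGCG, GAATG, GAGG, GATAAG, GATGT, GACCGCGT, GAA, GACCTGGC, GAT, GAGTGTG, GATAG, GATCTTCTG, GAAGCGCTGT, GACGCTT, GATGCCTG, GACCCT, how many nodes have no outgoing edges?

19

A leaf is a node with no children — equivalently, the end of a word that is not a proper prefix of any other stored word.
Those words: "GAAAGCGC", "GAAGCGCTGT", "GAAGTTGACA", "GAATG", "GACAAAGT", "GACCCT", "GACCGCGT", "GACCTGGC", "GACGCTT", "GACTCAGCG", "GACTTCAT", "GAGG", "GAGTCCGGCC", "GAGTGTG", "GATAAG", "GATAG", "GATCTTCTG", "GATGCCTG", "GATGT"
Leaf count: 19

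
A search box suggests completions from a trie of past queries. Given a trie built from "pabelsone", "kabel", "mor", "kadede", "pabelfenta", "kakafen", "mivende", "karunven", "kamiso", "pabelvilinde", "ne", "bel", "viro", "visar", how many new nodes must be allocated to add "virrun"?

"vir" is already a path in the trie; the remaining "run" must be added.
Each of the 3 remaining characters creates one node.

3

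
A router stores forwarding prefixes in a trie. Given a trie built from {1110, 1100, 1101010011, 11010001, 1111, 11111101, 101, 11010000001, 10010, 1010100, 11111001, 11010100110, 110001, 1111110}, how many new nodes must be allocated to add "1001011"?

Walking "1001011" from the root, the first 5 characters ("10010") follow existing edges; "1" is the first miss.
New nodes needed: |"1001011"| − 5 = 7 − 5 = 2.

2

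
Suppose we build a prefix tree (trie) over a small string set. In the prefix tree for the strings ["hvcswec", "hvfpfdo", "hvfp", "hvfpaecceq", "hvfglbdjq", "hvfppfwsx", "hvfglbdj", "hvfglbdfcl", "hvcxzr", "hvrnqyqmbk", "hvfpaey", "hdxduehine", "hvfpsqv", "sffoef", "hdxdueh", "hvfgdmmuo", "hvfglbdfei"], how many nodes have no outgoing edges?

Leaves are exactly the stored words that no other stored word extends.
Those words: "hdxduehine", "hvcswec", "hvcxzr", "hvfgdmmuo", "hvfglbdfcl", "hvfglbdfei", "hvfglbdjq", "hvfpaecceq", "hvfpaey", "hvfpfdo", "hvfppfwsx", "hvfpsqv", "hvrnqyqmbk", "sffoef"
Leaf count: 14

14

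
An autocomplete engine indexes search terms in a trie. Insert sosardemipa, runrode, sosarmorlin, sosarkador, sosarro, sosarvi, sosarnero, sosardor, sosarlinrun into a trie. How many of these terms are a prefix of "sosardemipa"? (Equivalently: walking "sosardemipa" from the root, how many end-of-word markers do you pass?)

1

Check each prefix of "sosardemipa" against the stored set — each match is an end-marker on the path.
Prefixes of the query that are stored words: "sosardemipa"
Count: 1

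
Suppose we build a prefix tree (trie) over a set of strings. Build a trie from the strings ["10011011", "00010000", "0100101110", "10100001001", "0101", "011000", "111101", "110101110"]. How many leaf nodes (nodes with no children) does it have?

Leaves are exactly the stored words that no other stored word extends.
Those words: "00010000", "0100101110", "0101", "011000", "10011011", "10100001001", "110101110", "111101"
Leaf count: 8

8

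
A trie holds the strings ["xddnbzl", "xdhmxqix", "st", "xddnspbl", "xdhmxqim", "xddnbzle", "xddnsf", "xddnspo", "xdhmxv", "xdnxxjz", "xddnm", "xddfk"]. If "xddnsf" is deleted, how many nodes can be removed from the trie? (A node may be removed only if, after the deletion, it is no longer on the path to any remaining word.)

1

Walk "xddnsf" from the leaf back toward the root, removing each node that no remaining word uses.
The suffix "f" (1 node) is used only by "xddnsf"; the node for "xddns" still has the child "p", so pruning stops there.
Nodes removed: 1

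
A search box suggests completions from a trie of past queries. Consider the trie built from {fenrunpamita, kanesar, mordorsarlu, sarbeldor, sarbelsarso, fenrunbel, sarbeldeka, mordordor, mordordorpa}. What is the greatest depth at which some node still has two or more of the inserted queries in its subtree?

Look for the deepest trie node that still has at least two words in its subtree.
"mordordor" and "mordordorpa" agree on "mordordor" (9 characters) before diverging; nothing deeper is shared.
Longest shared-prefix length: 9

9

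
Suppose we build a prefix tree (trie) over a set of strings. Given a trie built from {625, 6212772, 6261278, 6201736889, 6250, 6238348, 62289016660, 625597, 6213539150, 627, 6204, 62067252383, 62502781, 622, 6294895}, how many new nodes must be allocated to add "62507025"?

4

"6250" is already a path in the trie; the remaining "7025" must be added.
So 8 − 4 = 4 new nodes.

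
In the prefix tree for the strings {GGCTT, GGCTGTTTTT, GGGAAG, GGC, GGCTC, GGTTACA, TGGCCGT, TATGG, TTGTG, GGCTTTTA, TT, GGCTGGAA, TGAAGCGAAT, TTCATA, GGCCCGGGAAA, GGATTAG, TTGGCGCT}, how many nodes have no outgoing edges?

14

Leaves are exactly the stored words that no other stored word extends.
Those words: "GGATTAG", "GGCCCGGGAAA", "GGCTC", "GGCTGGAA", "GGCTGTTTTT", "GGCTTTTA", "GGGAAG", "GGTTACA", "TATGG", "TGAAGCGAAT", "TGGCCGT", "TTCATA", "TTGGCGCT", "TTGTG"
Leaf count: 14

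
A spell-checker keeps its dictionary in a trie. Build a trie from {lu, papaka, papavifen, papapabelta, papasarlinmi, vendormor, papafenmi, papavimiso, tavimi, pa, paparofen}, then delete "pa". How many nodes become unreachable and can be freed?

After clearing the end-marker at "pa", prune upward until reaching a node still needed by another word.
Every node on "pa" is still needed (e.g. by "papaka"), so nothing is freed.
Nodes removed: 0

0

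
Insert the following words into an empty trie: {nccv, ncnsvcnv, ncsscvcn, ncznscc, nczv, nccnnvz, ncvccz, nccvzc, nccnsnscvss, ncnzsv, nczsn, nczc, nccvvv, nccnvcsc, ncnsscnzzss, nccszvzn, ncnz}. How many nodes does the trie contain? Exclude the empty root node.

63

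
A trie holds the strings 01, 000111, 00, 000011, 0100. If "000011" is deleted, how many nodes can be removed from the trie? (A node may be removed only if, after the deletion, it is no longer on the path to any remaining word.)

3

After clearing the end-marker at "000011", prune upward until reaching a node still needed by another word.
The suffix "011" (3 nodes) is used only by "000011"; the node for "000" still has the child "1", so pruning stops there.
Nodes removed: 3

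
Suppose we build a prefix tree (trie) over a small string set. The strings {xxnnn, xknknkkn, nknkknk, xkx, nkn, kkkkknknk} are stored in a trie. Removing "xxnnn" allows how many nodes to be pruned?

Walk "xxnnn" from the leaf back toward the root, removing each node that no remaining word uses.
The suffix "xnnn" (4 nodes) is used only by "xxnnn"; the node for "x" still has the child "k", so pruning stops there.
Nodes removed: 4

4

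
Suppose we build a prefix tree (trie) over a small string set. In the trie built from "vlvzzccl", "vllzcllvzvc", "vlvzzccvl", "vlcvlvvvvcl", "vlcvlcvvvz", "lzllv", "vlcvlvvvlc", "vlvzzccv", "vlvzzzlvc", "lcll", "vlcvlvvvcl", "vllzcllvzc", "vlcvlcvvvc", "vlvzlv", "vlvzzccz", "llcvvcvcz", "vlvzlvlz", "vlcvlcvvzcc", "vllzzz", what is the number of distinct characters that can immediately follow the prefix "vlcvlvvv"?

3

Walk "vlcvlvvv" from the root, arriving at one node.
Distinct next characters after "vlcvlvvv": c, l, v.
That node has 3 child edges.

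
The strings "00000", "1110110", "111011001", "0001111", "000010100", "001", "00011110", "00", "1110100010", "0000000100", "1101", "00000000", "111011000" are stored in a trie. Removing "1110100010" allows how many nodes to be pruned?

After clearing the end-marker at "1110100010", prune upward until reaching a node still needed by another word.
The suffix "00010" (5 nodes) is used only by "1110100010"; the node for "11101" still has the child "1", so pruning stops there.
Nodes removed: 5

5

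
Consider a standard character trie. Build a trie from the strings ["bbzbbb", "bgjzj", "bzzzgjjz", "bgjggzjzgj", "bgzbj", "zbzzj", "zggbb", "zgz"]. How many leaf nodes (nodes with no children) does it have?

Leaves are exactly the stored words that no other stored word extends.
Those words: "bbzbbb", "bgjggzjzgj", "bgjzj", "bgzbj", "bzzzgjjz", "zbzzj", "zggbb", "zgz"
Leaf count: 8

8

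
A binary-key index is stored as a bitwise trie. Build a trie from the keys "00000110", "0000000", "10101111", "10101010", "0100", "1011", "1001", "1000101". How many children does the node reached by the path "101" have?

2

Walk "101" from the root, arriving at one node.
Characters that immediately follow "101" among the stored strings: {0, 1}.
That node has 2 child edges.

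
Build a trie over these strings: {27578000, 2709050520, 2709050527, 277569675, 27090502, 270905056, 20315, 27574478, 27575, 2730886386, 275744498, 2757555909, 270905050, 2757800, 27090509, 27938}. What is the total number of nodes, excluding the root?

Insert word by word; a character creates a node only if that edge doesn't already exist:
  "27578000" → 8 new (2, 7, 5, 7, 8, 0, 0, 0)
  "2709050520" → prefix "27" already present; 8 new (0, 9, 0, 5, 0, 5, 2, 0)
  "2709050527" → prefix "270905052" already present; 1 new (7)
  "277569675" → prefix "27" already present; 7 new (7, 5, 6, 9, 6, 7, 5)
  "27090502" → prefix "2709050" already present; 1 new (2)
  "270905056" → prefix "27090505" already present; 1 new (6)
  "20315" → prefix "2" already present; 4 new (0, 3, 1, 5)
  "27574478" → prefix "2757" already present; 4 new (4, 4, 7, 8)
  "27575" → prefix "2757" already present; 1 new (5)
  "2730886386" → prefix "27" already present; 8 new (3, 0, 8, 8, 6, 3, 8, 6)
  "275744498" → prefix "275744" already present; 3 new (4, 9, 8)
  "2757555909" → prefix "27575" already present; 5 new (5, 5, 9, 0, 9)
  "270905050" → prefix "27090505" already present; 1 new (0)
  "2757800" → prefix "2757800" already present; 0 new (none)
  "27090509" → prefix "2709050" already present; 1 new (9)
  "27938" → prefix "27" already present; 3 new (9, 3, 8)
Total nodes = 8 + 8 + 1 + 7 + 1 + 1 + 4 + 4 + 1 + 8 + 3 + 5 + 1 + 0 + 1 + 3 = 56

56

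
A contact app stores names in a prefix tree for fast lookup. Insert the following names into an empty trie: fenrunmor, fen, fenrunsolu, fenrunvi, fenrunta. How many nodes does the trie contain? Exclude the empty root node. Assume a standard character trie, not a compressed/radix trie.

Insert word by word; a character creates a node only if that edge doesn't already exist:
  "fenrunmor" → 9 new (f, e, n, r, u, n, m, o, r)
  "fen" → prefix "fen" already present; 0 new (none)
  "fenrunsolu" → prefix "fenrun" already present; 4 new (s, o, l, u)
  "fenrunvi" → prefix "fenrun" already present; 2 new (v, i)
  "fenrunta" → prefix "fenrun" already present; 2 new (t, a)
Total nodes = 9 + 0 + 4 + 2 + 2 = 17

17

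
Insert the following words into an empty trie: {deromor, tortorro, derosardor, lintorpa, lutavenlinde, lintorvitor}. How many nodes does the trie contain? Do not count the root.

45

For each word, the new-node count is its length minus the longest prefix already in the trie:
  "deromor" → 7 new (d, e, r, o, m, o, r)
  "tortorro" → 8 new (t, o, r, t, o, r, r, o)
  "derosardor" → prefix "dero" already present; 6 new (s, a, r, d, o, r)
  "lintorpa" → 8 new (l, i, n, t, o, r, p, a)
  "lutavenlinde" → prefix "l" already present; 11 new (u, t, a, v, e, n, l, i, n, d, e)
  "lintorvitor" → prefix "lintor" already present; 5 new (v, i, t, o, r)
Total nodes = 7 + 8 + 6 + 8 + 11 + 5 = 45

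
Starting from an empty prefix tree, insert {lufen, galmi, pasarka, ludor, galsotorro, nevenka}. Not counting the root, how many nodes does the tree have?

34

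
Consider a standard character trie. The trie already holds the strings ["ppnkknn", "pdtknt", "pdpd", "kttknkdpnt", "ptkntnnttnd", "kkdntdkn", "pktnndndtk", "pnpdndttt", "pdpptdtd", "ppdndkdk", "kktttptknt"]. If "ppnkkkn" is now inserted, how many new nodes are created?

2

Walking "ppnkkkn" from the root, the first 5 characters ("ppnkk") follow existing edges; "k" is the first miss.
Each of the 2 remaining characters creates one node.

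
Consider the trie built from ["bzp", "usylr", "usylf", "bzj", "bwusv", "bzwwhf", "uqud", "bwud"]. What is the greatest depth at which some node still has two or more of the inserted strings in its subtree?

4

Look for the deepest trie node that still has at least two words in its subtree.
e.g. "usylf" and "usylr" share the prefix "usyl" of length 4; no pair shares a longer one.
Longest shared-prefix length: 4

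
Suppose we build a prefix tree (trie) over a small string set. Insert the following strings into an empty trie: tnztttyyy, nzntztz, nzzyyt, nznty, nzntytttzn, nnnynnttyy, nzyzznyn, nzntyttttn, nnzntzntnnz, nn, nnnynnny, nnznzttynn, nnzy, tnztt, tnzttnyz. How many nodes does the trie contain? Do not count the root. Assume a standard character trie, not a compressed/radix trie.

64

For each word, the new-node count is its length minus the longest prefix already in the trie:
  "tnztttyyy" → 9 new (t, n, z, t, t, t, y, y, y)
  "nzntztz" → 7 new (n, z, n, t, z, t, z)
  "nzzyyt" → prefix "nz" already present; 4 new (z, y, y, t)
  "nznty" → prefix "nznt" already present; 1 new (y)
  "nzntytttzn" → prefix "nznty" already present; 5 new (t, t, t, z, n)
  "nnnynnttyy" → prefix "n" already present; 9 new (n, n, y, n, n, t, t, y, y)
  "nzyzznyn" → prefix "nz" already present; 6 new (y, z, z, n, y, n)
  "nzntyttttn" → prefix "nzntyttt" already present; 2 new (t, n)
  "nnzntzntnnz" → prefix "nn" already present; 9 new (z, n, t, z, n, t, n, n, z)
  "nn" → prefix "nn" already present; 0 new (none)
  "nnnynnny" → prefix "nnnynn" already present; 2 new (n, y)
  "nnznzttynn" → prefix "nnzn" already present; 6 new (z, t, t, y, n, n)
  "nnzy" → prefix "nnz" already present; 1 new (y)
  "tnztt" → prefix "tnztt" already present; 0 new (none)
  "tnzttnyz" → prefix "tnztt" already present; 3 new (n, y, z)
Total nodes = 9 + 7 + 4 + 1 + 5 + 9 + 6 + 2 + 9 + 0 + 2 + 6 + 1 + 0 + 3 = 64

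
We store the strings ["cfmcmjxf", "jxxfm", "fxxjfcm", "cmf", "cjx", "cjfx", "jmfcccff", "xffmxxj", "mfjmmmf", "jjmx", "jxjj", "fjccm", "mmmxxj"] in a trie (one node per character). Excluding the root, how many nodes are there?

Count nodes per top-level branch (shared prefixes stored once):
  'c'-branch (cfmcmjxf, cjfx, cjx, cmf): 14 nodes
  'f'-branch (fjccm, fxxjfcm): 11 nodes
  'j'-branch (jjmx, jmfcccff, jxjj, jxxfm): 17 nodes
  'm'-branch (mfjmmmf, mmmxxj): 12 nodes
  'x'-branch (xffmxxj): 7 nodes
Sum: 61

61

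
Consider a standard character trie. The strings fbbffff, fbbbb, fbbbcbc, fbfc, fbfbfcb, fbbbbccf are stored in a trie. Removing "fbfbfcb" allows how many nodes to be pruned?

4

After clearing the end-marker at "fbfbfcb", prune upward until reaching a node still needed by another word.
The suffix "bfcb" (4 nodes) is used only by "fbfbfcb"; the node for "fbf" still has the child "c", so pruning stops there.
Nodes removed: 4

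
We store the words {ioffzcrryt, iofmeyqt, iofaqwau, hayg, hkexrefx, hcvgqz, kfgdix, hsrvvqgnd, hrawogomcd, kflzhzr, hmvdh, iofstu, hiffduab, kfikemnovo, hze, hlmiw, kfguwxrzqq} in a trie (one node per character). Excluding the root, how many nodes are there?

99

Trace insertions, counting only characters that open a new branch:
  "ioffzcrryt" → 10 new (i, o, f, f, z, c, r, r, y, t)
  "iofmeyqt" → prefix "iof" already present; 5 new (m, e, y, q, t)
  "iofaqwau" → prefix "iof" already present; 5 new (a, q, w, a, u)
  "hayg" → 4 new (h, a, y, g)
  "hkexrefx" → prefix "h" already present; 7 new (k, e, x, r, e, f, x)
  "hcvgqz" → prefix "h" already present; 5 new (c, v, g, q, z)
  "kfgdix" → 6 new (k, f, g, d, i, x)
  "hsrvvqgnd" → prefix "h" already present; 8 new (s, r, v, v, q, g, n, d)
  "hrawogomcd" → prefix "h" already present; 9 new (r, a, w, o, g, o, m, c, d)
  "kflzhzr" → prefix "kf" already present; 5 new (l, z, h, z, r)
  "hmvdh" → prefix "h" already present; 4 new (m, v, d, h)
  "iofstu" → prefix "iof" already present; 3 new (s, t, u)
  "hiffduab" → prefix "h" already present; 7 new (i, f, f, d, u, a, b)
  "kfikemnovo" → prefix "kf" already present; 8 new (i, k, e, m, n, o, v, o)
  "hze" → prefix "h" already present; 2 new (z, e)
  "hlmiw" → prefix "h" already present; 4 new (l, m, i, w)
  "kfguwxrzqq" → prefix "kfg" already present; 7 new (u, w, x, r, z, q, q)
Total nodes = 10 + 5 + 5 + 4 + 7 + 5 + 6 + 8 + 9 + 5 + 4 + 3 + 7 + 8 + 2 + 4 + 7 = 99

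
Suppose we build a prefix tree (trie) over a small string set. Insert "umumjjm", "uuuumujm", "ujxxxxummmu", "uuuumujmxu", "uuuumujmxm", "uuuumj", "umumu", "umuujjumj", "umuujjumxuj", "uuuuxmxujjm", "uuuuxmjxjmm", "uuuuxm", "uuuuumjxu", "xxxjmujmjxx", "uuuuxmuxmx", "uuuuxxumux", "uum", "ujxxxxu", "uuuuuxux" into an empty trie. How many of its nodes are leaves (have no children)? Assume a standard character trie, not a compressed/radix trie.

16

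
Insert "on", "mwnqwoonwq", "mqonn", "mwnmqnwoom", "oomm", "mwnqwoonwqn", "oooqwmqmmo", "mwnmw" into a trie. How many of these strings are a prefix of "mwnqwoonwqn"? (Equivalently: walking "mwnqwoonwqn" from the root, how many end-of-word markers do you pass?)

2

Check each prefix of "mwnqwoonwqn" against the stored set — each match is an end-marker on the path.
Prefixes of the query that are stored words: "mwnqwoonwq", "mwnqwoonwqn"
Count: 2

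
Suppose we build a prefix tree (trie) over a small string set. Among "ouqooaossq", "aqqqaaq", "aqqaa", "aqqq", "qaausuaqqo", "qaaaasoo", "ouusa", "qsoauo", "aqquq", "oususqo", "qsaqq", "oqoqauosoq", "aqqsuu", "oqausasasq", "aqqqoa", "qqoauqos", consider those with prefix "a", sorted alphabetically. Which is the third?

Words with prefix "a", in lexicographic order: "aqqaa", "aqqq", "aqqqaaq", "aqqqoa", "aqqsuu", "aqquq"
The 3rd is aqqqaaq.

aqqqaaq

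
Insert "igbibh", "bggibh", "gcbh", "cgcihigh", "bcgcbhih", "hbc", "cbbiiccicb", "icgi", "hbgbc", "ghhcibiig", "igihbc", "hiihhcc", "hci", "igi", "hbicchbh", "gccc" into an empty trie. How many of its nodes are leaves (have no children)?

A leaf is a node with no children — equivalently, the end of a word that is not a proper prefix of any other stored word.
Those words: "bcgcbhih", "bggibh", "cbbiiccicb", "cgcihigh", "gcbh", "gccc", "ghhcibiig", "hbc", "hbgbc", "hbicchbh", "hci", "hiihhcc", "icgi", "igbibh", "igihbc"
Leaf count: 15

15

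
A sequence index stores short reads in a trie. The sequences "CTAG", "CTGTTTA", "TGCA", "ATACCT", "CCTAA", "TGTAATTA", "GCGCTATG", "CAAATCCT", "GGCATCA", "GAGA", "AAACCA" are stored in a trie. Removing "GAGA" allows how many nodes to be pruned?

3

After clearing the end-marker at "GAGA", prune upward until reaching a node still needed by another word.
The suffix "AGA" (3 nodes) is used only by "GAGA"; the node for "G" still has the child "C", so pruning stops there.
Nodes removed: 3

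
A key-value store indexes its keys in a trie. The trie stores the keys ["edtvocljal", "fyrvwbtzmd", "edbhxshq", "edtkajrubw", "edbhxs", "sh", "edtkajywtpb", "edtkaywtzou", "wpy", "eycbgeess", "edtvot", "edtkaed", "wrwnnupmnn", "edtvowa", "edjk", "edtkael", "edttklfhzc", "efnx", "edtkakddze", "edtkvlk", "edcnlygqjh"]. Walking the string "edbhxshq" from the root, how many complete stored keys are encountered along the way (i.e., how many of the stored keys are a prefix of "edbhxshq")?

2

Traverse "edbhxshq" character by character; count nodes along the way that are marked as word ends.
Prefixes of the query that are stored words: "edbhxs", "edbhxshq"
Count: 2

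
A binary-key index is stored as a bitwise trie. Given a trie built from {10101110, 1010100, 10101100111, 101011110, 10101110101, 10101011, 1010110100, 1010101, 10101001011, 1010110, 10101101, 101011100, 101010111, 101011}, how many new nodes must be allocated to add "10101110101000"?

"10101110101" is already a path in the trie; the remaining "000" must be added.
So 14 − 11 = 3 new nodes.

3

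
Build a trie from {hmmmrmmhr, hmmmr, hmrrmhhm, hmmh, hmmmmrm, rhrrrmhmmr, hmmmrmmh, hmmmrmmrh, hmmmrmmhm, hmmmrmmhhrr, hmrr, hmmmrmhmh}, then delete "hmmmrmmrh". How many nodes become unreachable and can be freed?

A node on "hmmmrmmrh"'s path can go only if nothing else ends at it or branches off below it.
The suffix "rh" (2 nodes) is used only by "hmmmrmmrh"; the node for "hmmmrmm" still has the child "h", so pruning stops there.
Nodes removed: 2

2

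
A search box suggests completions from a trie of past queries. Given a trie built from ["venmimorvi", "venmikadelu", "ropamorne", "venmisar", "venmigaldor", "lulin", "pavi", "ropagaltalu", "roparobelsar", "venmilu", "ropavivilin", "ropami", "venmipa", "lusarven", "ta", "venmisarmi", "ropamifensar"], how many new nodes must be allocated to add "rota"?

2

The longest prefix of "rota" already in the trie is "ro" (length 2).
So 4 − 2 = 2 new nodes.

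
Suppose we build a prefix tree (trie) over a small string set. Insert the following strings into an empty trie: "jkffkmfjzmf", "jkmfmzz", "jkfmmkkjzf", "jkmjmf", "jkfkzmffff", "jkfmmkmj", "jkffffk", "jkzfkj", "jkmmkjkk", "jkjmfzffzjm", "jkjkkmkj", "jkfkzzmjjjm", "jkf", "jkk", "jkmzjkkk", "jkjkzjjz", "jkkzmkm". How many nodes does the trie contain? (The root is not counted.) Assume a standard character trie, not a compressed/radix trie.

Insert word by word; a character creates a node only if that edge doesn't already exist:
  "jkffkmfjzmf" → 11 new (j, k, f, f, k, m, f, j, z, m, f)
  "jkmfmzz" → prefix "jk" already present; 5 new (m, f, m, z, z)
  "jkfmmkkjzf" → prefix "jkf" already present; 7 new (m, m, k, k, j, z, f)
  "jkmjmf" → prefix "jkm" already present; 3 new (j, m, f)
  "jkfkzmffff" → prefix "jkf" already present; 7 new (k, z, m, f, f, f, f)
  "jkfmmkmj" → prefix "jkfmmk" already present; 2 new (m, j)
  "jkffffk" → prefix "jkff" already present; 3 new (f, f, k)
  "jkzfkj" → prefix "jk" already present; 4 new (z, f, k, j)
  "jkmmkjkk" → prefix "jkm" already present; 5 new (m, k, j, k, k)
  "jkjmfzffzjm" → prefix "jk" already present; 9 new (j, m, f, z, f, f, z, j, m)
  "jkjkkmkj" → prefix "jkj" already present; 5 new (k, k, m, k, j)
  "jkfkzzmjjjm" → prefix "jkfkz" already present; 6 new (z, m, j, j, j, m)
  "jkf" → prefix "jkf" already present; 0 new (none)
  "jkk" → prefix "jk" already present; 1 new (k)
  "jkmzjkkk" → prefix "jkm" already present; 5 new (z, j, k, k, k)
  "jkjkzjjz" → prefix "jkjk" already present; 4 new (z, j, j, z)
  "jkkzmkm" → prefix "jkk" already present; 4 new (z, m, k, m)
Total nodes = 11 + 5 + 7 + 3 + 7 + 2 + 3 + 4 + 5 + 9 + 5 + 6 + 0 + 1 + 5 + 4 + 4 = 81

81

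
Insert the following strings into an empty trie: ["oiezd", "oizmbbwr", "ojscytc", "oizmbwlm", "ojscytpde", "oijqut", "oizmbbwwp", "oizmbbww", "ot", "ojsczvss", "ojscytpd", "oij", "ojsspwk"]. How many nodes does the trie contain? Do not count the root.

Trie structure (* marks end of a word):
(root)
└─ o
   ├─ i
   │  ├─ e
   │  │  └─ z
   │  │     └─ d *
   │  ├─ j *
   │  │  └─ q
   │  │     └─ u
   │  │        └─ t *
   │  └─ z
   │     └─ m
   │        └─ b
   │           ├─ b
   │           │  └─ w
   │           │     ├─ r *
   │           │     └─ w *
   │           │        └─ p *
   │           └─ w
   │              └─ l
   │                 └─ m *
   ├─ j
   │  └─ s
   │     ├─ c
   │     │  ├─ y
   │     │  │  └─ t
   │     │  │     ├─ c *
   │     │  │     └─ p
   │     │  │        └─ d *
   │     │  │           └─ e *
   │     │  └─ z
   │     │     └─ v
   │     │        └─ s
   │     │           └─ s *
   │     └─ s
   │        └─ p
   │           └─ w
   │              └─ k *
   └─ t *
Counting every labelled node above: 38.

38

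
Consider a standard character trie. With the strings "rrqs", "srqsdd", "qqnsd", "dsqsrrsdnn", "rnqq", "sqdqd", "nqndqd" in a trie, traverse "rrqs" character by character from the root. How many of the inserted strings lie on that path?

1

Walk "rrqs" from the root; an end-of-word marker is hit whenever a stored word is a prefix of "rrqs".
Prefixes of the query that are stored words: "rrqs"
Count: 1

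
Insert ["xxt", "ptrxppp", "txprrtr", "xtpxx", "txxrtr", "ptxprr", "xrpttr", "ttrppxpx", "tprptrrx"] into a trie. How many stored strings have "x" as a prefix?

Filter for entries beginning with "x":
Matches: "xrpttr", "xtpxx", "xxt"
Count: 3

3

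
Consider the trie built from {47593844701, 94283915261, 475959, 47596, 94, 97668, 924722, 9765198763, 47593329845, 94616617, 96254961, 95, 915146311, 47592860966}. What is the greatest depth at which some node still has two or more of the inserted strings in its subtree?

Equivalently: take the maximum, over all pairs, of their longest common prefix length.
"47593329845" and "47593844701" agree on "47593" (5 characters) before diverging; nothing deeper is shared.
Longest shared-prefix length: 5

5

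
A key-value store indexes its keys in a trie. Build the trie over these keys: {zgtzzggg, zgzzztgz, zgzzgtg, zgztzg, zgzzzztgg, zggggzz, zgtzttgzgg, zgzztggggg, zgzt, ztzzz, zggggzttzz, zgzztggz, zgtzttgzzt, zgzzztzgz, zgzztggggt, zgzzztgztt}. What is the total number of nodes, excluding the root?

58

Trace insertions, counting only characters that open a new branch:
  "zgtzzggg" → 8 new (z, g, t, z, z, g, g, g)
  "zgzzztgz" → prefix "zg" already present; 6 new (z, z, z, t, g, z)
  "zgzzgtg" → prefix "zgzz" already present; 3 new (g, t, g)
  "zgztzg" → prefix "zgz" already present; 3 new (t, z, g)
  "zgzzzztgg" → prefix "zgzzz" already present; 4 new (z, t, g, g)
  "zggggzz" → prefix "zg" already present; 5 new (g, g, g, z, z)
  "zgtzttgzgg" → prefix "zgtz" already present; 6 new (t, t, g, z, g, g)
  "zgzztggggg" → prefix "zgzz" already present; 6 new (t, g, g, g, g, g)
  "zgzt" → prefix "zgzt" already present; 0 new (none)
  "ztzzz" → prefix "z" already present; 4 new (t, z, z, z)
  "zggggzttzz" → prefix "zggggz" already present; 4 new (t, t, z, z)
  "zgzztggz" → prefix "zgzztgg" already present; 1 new (z)
  "zgtzttgzzt" → prefix "zgtzttgz" already present; 2 new (z, t)
  "zgzzztzgz" → prefix "zgzzzt" already present; 3 new (z, g, z)
  "zgzztggggt" → prefix "zgzztgggg" already present; 1 new (t)
  "zgzzztgztt" → prefix "zgzzztgz" already present; 2 new (t, t)
Total nodes = 8 + 6 + 3 + 3 + 4 + 5 + 6 + 6 + 0 + 4 + 4 + 1 + 2 + 3 + 1 + 2 = 58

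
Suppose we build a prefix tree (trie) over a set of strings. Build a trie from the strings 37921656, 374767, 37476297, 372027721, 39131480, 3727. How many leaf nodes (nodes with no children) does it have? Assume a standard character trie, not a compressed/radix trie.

A leaf is a node with no children — equivalently, the end of a word that is not a proper prefix of any other stored word.
Those words: "372027721", "3727", "37476297", "374767", "37921656", "39131480"
Leaf count: 6

6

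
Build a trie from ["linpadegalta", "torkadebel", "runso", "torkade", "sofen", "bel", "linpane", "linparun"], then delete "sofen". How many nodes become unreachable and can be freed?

A node on "sofen"'s path can go only if nothing else ends at it or branches off below it.
No other word shares any prefix with "sofen", so all 5 of its nodes go.
Nodes removed: 5

5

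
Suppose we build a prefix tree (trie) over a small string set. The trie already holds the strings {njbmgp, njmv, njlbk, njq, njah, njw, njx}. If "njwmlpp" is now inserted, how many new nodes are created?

Walking "njwmlpp" from the root, the first 3 characters ("njw") follow existing edges; "m" is the first miss.
Each of the 4 remaining characters creates one node.

4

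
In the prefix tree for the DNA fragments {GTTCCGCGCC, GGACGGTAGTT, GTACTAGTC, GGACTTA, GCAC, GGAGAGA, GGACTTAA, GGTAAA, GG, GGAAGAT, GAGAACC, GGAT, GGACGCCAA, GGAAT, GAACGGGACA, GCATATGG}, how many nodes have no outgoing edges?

14

A leaf is a node with no children — equivalently, the end of a word that is not a proper prefix of any other stored word.
Those words: "GAACGGGACA", "GAGAACC", "GCAC", "GCATATGG", "GGAAGAT", "GGAAT", "GGACGCCAA", "GGACGGTAGTT", "GGACTTAA", "GGAGAGA", "GGAT", "GGTAAA", "GTACTAGTC", "GTTCCGCGCC"
Leaf count: 14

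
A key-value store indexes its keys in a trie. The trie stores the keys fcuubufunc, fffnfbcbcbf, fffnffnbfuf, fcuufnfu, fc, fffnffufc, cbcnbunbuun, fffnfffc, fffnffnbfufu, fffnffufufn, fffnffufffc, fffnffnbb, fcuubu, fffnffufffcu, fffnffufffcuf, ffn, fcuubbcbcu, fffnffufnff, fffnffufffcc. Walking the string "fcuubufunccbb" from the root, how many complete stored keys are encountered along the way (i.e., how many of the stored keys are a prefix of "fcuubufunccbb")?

3

Traverse "fcuubufunccbb" character by character; count nodes along the way that are marked as word ends.
Prefixes of the query that are stored words: "fc", "fcuubu", "fcuubufunc"
Count: 3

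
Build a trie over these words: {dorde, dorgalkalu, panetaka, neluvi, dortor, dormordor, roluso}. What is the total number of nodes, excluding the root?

Trace insertions, counting only characters that open a new branch:
  "dorde" → 5 new (d, o, r, d, e)
  "dorgalkalu" → prefix "dor" already present; 7 new (g, a, l, k, a, l, u)
  "panetaka" → 8 new (p, a, n, e, t, a, k, a)
  "neluvi" → 6 new (n, e, l, u, v, i)
  "dortor" → prefix "dor" already present; 3 new (t, o, r)
  "dormordor" → prefix "dor" already present; 6 new (m, o, r, d, o, r)
  "roluso" → 6 new (r, o, l, u, s, o)
Total nodes = 5 + 7 + 8 + 6 + 3 + 6 + 6 = 41

41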